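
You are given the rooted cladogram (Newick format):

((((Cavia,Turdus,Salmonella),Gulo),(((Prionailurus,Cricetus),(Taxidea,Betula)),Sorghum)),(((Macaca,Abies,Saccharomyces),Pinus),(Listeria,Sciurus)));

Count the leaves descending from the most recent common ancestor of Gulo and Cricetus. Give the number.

9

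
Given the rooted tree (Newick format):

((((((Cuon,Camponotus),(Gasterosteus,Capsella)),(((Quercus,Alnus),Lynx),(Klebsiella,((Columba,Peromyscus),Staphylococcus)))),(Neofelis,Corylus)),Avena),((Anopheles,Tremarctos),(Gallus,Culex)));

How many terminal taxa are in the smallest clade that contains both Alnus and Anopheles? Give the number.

18

The MRCA of Alnus and Anopheles is the root, so the clade is the entire tree.
That clade contains 18 terminal taxa: Alnus, Anopheles, Avena, Camponotus, Capsella, Columba, Corylus, Culex, Cuon, Gallus, Gasterosteus, Klebsiella, Lynx, Neofelis, Peromyscus, Quercus, Staphylococcus, Tremarctos.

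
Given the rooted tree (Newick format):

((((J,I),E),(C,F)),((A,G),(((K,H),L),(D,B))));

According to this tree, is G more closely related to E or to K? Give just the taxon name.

K

The MRCA of G and K subtends ((A,G),(((K,H),L),(D,B))) (7 taxa).
The MRCA of G and E is the root, subtending the entire tree (12 taxa).
The first is nested inside the second, so G shares a more recent common ancestor with K.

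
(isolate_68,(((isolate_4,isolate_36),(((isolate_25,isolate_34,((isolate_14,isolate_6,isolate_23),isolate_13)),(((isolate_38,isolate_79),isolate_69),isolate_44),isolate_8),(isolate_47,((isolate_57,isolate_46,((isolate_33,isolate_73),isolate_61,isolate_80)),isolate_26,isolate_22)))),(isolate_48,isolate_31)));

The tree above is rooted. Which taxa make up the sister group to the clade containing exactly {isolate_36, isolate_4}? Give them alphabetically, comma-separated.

isolate_13, isolate_14, isolate_22, isolate_23, isolate_25, isolate_26, isolate_33, isolate_34, isolate_38, isolate_44, isolate_46, isolate_47, isolate_57, isolate_6, isolate_61, isolate_69, isolate_73, isolate_79, isolate_8, isolate_80

The clade containing exactly {isolate_36, isolate_4} attaches to the tree at the node subtending ((isolate_4,isolate_36),(((isolate_25,isolate_34,((isolate_14,isolate_6,isolate_23),isolate_13)),(((isolate_38,isolate_79),isolate_69),isolate_44),isolate_8),(isolate_47,((isolate_57,isolate_46,((isolate_33,isolate_73),isolate_61,isolate_80)),isolate_26,isolate_22)))).
The other lineage descending from that same node — the sister group — is (((isolate_25,isolate_34,((isolate_14,isolate_6,isolate_23),isolate_13)),(((isolate_38,isolate_79),isolate_69),isolate_44),isolate_8),(isolate_47,((isolate_57,isolate_46,((isolate_33,isolate_73),isolate_61,isolate_80)),isolate_26,isolate_22))); its 20 tips in alphabetical order are the answer.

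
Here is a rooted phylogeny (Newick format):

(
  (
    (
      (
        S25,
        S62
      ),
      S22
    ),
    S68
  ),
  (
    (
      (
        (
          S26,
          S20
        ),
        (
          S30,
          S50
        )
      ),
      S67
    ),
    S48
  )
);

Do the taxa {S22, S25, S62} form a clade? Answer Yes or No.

The most recent common ancestor of these taxa subtends ((S25,S62),S22).
That clade has exactly 3 tips — every listed taxon and nothing else — so the group is monophyletic.

Yes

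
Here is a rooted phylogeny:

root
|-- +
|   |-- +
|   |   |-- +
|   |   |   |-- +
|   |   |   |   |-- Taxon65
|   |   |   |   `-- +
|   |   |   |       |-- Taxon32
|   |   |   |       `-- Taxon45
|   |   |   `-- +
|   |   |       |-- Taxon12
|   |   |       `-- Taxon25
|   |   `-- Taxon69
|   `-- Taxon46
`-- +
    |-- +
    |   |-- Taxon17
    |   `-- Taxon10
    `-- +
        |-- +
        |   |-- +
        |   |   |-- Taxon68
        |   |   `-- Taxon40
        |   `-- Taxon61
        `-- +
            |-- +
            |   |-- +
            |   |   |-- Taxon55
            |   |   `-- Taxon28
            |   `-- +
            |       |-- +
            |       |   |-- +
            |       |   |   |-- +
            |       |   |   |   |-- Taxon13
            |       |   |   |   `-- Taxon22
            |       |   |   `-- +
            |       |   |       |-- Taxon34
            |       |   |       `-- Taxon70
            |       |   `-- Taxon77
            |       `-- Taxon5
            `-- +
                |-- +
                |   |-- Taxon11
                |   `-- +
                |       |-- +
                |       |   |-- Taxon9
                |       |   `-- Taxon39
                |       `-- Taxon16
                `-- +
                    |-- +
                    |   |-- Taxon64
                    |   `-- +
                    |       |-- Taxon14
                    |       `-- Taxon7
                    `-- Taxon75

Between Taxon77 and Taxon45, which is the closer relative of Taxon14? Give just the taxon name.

The MRCA of Taxon14 and Taxon77 subtends (((Taxon55,Taxon28),((((Taxon13,Taxon22),(Taxon34,Taxon70)),Taxon77),Taxon5)),((Taxon11,((Taxon9,Taxon39),Taxon16)),((Taxon64,(Taxon14,Taxon7)),Taxon75))) (16 taxa).
The MRCA of Taxon14 and Taxon45 is the root, subtending the entire tree (28 taxa).
The first is nested inside the second, so Taxon14 shares a more recent common ancestor with Taxon77.

Taxon77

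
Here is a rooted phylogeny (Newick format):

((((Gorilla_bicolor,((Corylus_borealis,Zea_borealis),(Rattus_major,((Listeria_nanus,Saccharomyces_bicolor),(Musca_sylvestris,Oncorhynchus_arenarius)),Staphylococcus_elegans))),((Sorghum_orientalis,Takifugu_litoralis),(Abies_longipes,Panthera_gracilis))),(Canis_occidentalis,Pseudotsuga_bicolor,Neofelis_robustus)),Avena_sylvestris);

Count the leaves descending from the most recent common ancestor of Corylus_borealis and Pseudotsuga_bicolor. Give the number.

16

The MRCA of Corylus_borealis and Pseudotsuga_bicolor is the node subtending (((Gorilla_bicolor,((Corylus_borealis,Zea_borealis),(Rattus_major,((Listeria_nanus,Saccharomyces_bicolor),(Musca_sylvestris,Oncorhynchus_arenarius)),Staphylococcus_elegans))),((Sorghum_orientalis,Takifugu_litoralis),(Abies_longipes,Panthera_gracilis))),(Canis_occidentalis,Pseudotsuga_bicolor,Neofelis_robustus)).
That clade contains 16 terminal taxa: Abies_longipes, Canis_occidentalis, Corylus_borealis, Gorilla_bicolor, Listeria_nanus, Musca_sylvestris, Neofelis_robustus, Oncorhynchus_arenarius, Panthera_gracilis, Pseudotsuga_bicolor, Rattus_major, Saccharomyces_bicolor, Sorghum_orientalis, Staphylococcus_elegans, Takifugu_litoralis, Zea_borealis.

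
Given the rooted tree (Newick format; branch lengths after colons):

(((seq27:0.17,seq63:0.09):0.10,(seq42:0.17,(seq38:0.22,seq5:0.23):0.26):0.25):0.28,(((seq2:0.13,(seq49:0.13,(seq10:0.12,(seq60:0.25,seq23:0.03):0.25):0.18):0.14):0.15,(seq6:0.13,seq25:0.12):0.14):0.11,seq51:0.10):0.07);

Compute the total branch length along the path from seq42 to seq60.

The path runs seq42 → … → MRCA → … → seq60; the MRCA is the root of the tree.
Branch lengths along that path: 0.17 + 0.25 + 0.28 + 0.07 + 0.11 + 0.15 + 0.14 + 0.18 + 0.25 + 0.25 = 1.85.

1.85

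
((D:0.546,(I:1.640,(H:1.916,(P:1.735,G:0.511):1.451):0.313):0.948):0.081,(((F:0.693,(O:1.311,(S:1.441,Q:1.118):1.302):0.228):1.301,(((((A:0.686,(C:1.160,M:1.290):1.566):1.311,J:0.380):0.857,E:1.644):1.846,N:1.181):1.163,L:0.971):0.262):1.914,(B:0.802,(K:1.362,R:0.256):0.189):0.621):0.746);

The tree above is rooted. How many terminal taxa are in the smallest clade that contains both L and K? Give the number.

The MRCA of L and K is the node subtending (((F,(O,(S,Q))),(((((A,(C,M)),J),E),N),L)),(B,(K,R))).
That clade contains 14 terminal taxa: A, B, C, E, F, J, K, L, M, N, O, Q, R, S.

14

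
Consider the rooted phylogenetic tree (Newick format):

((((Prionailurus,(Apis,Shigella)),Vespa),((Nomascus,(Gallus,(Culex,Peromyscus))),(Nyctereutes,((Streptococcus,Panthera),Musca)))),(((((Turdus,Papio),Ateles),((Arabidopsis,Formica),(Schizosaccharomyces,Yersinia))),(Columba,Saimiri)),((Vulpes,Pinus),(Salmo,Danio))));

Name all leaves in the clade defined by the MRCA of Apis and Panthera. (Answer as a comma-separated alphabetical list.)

Apis, Culex, Gallus, Musca, Nomascus, Nyctereutes, Panthera, Peromyscus, Prionailurus, Shigella, Streptococcus, Vespa

Tracing Apis: it sits inside (Apis,Shigella).
Tracing Panthera: it sits inside (Streptococcus,Panthera).
The smallest clade enclosing both is (((Prionailurus,(Apis,Shigella)),Vespa),((Nomascus,(Gallus,(Culex,Peromyscus))),(Nyctereutes,((Streptococcus,Panthera),Musca)))); the answer is its 12 terminal taxa in alphabetical order.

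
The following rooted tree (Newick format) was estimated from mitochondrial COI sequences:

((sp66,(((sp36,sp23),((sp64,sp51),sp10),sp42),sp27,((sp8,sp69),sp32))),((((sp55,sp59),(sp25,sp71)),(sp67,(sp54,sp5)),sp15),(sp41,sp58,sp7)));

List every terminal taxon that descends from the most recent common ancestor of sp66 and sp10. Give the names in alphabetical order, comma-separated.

Tracing sp66: it sits inside (sp66,(((sp36,sp23),((sp64,sp51),sp10),sp42),sp27,((sp8,sp69),sp32))).
Tracing sp10: it sits inside ((sp64,sp51),sp10).
The smallest clade enclosing both is (sp66,(((sp36,sp23),((sp64,sp51),sp10),sp42),sp27,((sp8,sp69),sp32))); the answer is its 11 terminal taxa in alphabetical order.

sp10, sp23, sp27, sp32, sp36, sp42, sp51, sp64, sp66, sp69, sp8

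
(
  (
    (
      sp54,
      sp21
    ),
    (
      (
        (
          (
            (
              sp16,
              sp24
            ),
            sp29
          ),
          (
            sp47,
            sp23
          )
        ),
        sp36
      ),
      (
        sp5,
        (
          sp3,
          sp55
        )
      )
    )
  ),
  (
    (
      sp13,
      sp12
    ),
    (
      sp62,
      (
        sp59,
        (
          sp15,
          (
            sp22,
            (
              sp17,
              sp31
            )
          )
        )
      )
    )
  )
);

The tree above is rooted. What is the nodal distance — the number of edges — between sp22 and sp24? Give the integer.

13

The MRCA of sp22 and sp24 is the root of the tree.
From sp22 up to that node: 6 branches. From sp24 up to the same node: 7 branches. Total: 6 + 7 = 13.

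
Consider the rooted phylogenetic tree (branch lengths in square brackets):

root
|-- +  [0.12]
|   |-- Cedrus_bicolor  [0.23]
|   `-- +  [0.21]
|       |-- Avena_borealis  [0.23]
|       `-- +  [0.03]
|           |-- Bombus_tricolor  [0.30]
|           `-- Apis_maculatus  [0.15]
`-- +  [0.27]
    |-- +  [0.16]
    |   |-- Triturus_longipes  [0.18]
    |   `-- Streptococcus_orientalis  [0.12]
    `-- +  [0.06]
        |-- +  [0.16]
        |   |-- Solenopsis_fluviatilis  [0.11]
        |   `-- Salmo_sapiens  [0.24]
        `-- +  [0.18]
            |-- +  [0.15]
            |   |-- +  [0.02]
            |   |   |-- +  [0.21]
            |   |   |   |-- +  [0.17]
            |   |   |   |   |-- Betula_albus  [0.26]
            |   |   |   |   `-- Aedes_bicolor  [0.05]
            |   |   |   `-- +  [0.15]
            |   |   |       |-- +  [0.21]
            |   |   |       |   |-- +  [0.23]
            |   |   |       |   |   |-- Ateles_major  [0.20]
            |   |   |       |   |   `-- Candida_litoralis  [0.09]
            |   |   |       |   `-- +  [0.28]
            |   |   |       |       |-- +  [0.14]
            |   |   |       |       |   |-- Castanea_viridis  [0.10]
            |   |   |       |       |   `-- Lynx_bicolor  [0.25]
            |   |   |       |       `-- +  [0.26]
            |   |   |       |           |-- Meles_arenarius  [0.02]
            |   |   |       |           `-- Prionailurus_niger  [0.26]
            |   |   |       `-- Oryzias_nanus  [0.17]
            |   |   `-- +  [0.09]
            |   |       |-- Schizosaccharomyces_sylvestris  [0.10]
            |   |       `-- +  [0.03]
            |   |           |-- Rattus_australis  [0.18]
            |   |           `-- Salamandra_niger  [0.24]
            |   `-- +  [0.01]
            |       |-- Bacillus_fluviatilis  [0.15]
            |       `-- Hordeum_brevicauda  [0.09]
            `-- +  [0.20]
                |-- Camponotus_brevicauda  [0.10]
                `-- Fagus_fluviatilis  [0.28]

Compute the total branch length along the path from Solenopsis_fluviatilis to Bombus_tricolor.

The path runs Solenopsis_fluviatilis → … → MRCA → … → Bombus_tricolor; the MRCA is the root of the tree.
Branch lengths along that path: 0.11 + 0.16 + 0.06 + 0.27 + 0.12 + 0.21 + 0.03 + 0.30 = 1.26.

1.26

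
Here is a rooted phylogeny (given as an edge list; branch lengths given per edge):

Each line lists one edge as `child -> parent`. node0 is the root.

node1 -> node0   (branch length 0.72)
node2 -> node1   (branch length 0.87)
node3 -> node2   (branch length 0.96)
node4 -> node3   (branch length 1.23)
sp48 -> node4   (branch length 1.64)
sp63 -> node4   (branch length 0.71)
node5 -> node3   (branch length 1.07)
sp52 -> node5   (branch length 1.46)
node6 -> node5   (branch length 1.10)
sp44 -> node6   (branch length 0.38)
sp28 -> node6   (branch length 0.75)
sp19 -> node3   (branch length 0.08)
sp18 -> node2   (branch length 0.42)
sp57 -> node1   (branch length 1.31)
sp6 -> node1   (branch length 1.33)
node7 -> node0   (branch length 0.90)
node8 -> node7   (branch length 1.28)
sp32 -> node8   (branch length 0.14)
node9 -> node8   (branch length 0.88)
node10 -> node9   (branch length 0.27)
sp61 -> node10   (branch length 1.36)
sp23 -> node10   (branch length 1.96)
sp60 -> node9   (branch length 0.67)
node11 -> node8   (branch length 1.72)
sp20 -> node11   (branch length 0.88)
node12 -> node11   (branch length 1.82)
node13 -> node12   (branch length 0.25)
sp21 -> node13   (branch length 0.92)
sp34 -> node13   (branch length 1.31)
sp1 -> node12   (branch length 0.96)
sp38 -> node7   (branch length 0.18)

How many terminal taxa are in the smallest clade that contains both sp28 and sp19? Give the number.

6

The MRCA of sp28 and sp19 is the node subtending ((sp48,sp63),(sp52,(sp44,sp28)),sp19).
That clade contains 6 terminal taxa: sp19, sp28, sp44, sp48, sp52, sp63.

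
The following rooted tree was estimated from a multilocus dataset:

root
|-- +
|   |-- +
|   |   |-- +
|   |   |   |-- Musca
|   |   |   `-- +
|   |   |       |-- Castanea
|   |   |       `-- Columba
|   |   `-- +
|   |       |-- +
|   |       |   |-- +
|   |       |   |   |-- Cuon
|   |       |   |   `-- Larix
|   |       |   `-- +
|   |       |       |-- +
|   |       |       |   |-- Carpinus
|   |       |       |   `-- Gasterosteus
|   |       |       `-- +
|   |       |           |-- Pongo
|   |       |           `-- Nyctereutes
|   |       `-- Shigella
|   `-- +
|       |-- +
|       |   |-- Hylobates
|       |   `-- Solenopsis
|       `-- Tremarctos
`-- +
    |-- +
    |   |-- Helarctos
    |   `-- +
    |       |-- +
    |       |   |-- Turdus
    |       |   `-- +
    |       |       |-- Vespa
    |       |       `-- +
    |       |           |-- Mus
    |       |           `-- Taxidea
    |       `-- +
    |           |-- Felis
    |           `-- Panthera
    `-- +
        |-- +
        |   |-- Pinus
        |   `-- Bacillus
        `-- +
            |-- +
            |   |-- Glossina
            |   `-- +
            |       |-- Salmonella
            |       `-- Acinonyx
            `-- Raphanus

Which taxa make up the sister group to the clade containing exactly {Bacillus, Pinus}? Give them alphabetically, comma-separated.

The clade containing exactly {Bacillus, Pinus} attaches to the tree at the node subtending ((Pinus,Bacillus),((Glossina,(Salmonella,Acinonyx)),Raphanus)).
The other lineage descending from that same node — the sister group — is ((Glossina,(Salmonella,Acinonyx)),Raphanus); its 4 tips in alphabetical order are the answer.

Acinonyx, Glossina, Raphanus, Salmonella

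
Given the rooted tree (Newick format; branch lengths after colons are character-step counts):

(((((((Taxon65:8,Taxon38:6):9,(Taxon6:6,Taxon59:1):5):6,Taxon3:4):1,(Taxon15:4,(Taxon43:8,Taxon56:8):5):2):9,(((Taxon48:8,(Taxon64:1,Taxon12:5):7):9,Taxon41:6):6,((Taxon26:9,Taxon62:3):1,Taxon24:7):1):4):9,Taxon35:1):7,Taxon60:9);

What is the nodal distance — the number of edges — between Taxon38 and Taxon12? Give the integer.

10

The MRCA of Taxon38 and Taxon12 is the node subtending (((((Taxon65,Taxon38),(Taxon6,Taxon59)),Taxon3),(Taxon15,(Taxon43,Taxon56))),(((Taxon48,(Taxon64,Taxon12)),Taxon41),((Taxon26,Taxon62),Taxon24))).
From Taxon38 up to that node: 5 branches. From Taxon12 up to the same node: 5 branches. Total: 5 + 5 = 10.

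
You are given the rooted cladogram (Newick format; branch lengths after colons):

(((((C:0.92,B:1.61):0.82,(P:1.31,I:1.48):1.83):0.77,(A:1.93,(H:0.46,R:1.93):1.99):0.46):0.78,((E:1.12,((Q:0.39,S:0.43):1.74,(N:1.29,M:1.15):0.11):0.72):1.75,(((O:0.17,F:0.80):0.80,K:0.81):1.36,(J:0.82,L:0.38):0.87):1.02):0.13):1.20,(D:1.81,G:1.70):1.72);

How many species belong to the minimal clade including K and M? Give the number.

The MRCA of K and M is the node subtending ((E,((Q,S),(N,M))),(((O,F),K),(J,L))).
That clade contains 10 terminal taxa: E, F, J, K, L, M, N, O, Q, S.

10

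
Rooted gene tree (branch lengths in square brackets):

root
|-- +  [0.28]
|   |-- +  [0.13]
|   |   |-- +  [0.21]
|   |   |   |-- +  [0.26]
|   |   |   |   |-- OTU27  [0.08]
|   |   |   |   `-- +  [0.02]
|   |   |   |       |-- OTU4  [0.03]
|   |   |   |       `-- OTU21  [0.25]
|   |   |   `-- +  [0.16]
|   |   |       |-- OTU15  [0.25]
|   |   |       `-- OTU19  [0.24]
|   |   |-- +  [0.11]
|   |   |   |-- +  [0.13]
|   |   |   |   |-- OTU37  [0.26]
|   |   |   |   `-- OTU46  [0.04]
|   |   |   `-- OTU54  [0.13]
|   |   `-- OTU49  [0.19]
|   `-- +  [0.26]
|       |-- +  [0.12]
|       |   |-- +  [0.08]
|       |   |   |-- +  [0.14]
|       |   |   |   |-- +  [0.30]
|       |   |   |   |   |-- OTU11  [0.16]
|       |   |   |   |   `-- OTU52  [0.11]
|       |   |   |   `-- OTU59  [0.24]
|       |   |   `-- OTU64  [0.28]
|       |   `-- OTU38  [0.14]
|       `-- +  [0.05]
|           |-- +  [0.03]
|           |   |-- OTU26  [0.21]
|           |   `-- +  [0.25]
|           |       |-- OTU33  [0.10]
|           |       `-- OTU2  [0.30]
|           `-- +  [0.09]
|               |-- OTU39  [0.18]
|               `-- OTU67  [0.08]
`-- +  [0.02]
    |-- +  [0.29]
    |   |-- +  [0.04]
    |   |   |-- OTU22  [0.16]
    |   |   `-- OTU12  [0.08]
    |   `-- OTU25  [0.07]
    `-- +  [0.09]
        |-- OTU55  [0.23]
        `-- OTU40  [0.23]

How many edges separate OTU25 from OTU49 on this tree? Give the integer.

6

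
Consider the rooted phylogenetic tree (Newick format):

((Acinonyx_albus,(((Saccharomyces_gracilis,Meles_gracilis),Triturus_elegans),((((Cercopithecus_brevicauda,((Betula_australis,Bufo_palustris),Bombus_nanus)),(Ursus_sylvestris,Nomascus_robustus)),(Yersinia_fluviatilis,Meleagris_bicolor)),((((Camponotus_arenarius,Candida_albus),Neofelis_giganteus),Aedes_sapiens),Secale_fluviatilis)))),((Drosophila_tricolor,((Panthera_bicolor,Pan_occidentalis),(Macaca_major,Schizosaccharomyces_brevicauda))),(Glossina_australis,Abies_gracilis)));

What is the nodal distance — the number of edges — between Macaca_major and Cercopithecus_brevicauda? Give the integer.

The MRCA of Macaca_major and Cercopithecus_brevicauda is the root of the tree.
From Macaca_major up to that node: 5 branches. From Cercopithecus_brevicauda up to the same node: 7 branches. Total: 5 + 7 = 12.

12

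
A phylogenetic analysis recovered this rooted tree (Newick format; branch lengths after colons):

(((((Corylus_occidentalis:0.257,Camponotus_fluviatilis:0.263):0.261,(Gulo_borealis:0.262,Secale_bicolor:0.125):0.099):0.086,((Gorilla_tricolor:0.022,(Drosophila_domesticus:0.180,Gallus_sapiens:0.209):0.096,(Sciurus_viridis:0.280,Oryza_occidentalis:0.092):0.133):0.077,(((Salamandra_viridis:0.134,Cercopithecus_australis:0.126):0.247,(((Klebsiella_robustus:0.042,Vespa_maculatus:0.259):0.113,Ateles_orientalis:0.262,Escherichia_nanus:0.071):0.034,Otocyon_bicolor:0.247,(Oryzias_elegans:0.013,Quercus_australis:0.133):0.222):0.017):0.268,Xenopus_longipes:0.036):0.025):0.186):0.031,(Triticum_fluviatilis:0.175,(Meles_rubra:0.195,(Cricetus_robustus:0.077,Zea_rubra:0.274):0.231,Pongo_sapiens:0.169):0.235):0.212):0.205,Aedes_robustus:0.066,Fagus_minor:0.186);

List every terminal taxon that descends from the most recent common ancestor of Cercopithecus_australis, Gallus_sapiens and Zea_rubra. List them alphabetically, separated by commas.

Tracing Cercopithecus_australis: it sits inside (Salamandra_viridis,Cercopithecus_australis).
Tracing Gallus_sapiens: it sits inside (Drosophila_domesticus,Gallus_sapiens).
Tracing Zea_rubra: it sits inside (Cricetus_robustus,Zea_rubra).
The smallest clade enclosing all 3 is ((((Corylus_occidentalis,Camponotus_fluviatilis),(Gulo_borealis,Secale_bicolor)),((Gorilla_tricolor,(Drosophila_domesticus,Gallus_sapiens),(Sciurus_viridis,Oryza_occidentalis)),(((Salamandra_viridis,Cercopithecus_australis),(((Klebsiella_robustus,Vespa_maculatus),Ateles_orientalis,Escherichia_nanus),Otocyon_bicolor,(Oryzias_elegans,Quercus_australis))),Xenopus_longipes))),(Triticum_fluviatilis,(Meles_rubra,(Cricetus_robustus,Zea_rubra),Pongo_sapiens))); the answer is its 24 terminal taxa in alphabetical order.

Ateles_orientalis, Camponotus_fluviatilis, Cercopithecus_australis, Corylus_occidentalis, Cricetus_robustus, Drosophila_domesticus, Escherichia_nanus, Gallus_sapiens, Gorilla_tricolor, Gulo_borealis, Klebsiella_robustus, Meles_rubra, Oryza_occidentalis, Oryzias_elegans, Otocyon_bicolor, Pongo_sapiens, Quercus_australis, Salamandra_viridis, Sciurus_viridis, Secale_bicolor, Triticum_fluviatilis, Vespa_maculatus, Xenopus_longipes, Zea_rubra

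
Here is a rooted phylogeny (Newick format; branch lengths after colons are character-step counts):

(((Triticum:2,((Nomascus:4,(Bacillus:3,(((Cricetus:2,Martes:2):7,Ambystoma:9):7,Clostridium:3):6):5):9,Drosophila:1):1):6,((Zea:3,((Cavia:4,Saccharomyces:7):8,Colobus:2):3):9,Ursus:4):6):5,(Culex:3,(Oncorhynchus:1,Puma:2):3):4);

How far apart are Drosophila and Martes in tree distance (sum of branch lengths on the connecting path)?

37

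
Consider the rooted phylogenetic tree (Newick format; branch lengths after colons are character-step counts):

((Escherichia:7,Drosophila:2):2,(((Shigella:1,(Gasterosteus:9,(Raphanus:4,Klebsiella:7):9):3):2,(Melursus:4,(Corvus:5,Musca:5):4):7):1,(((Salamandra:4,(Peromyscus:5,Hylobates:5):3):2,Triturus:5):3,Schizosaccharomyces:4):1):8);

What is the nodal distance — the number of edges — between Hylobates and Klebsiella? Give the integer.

10

The MRCA of Hylobates and Klebsiella is the node subtending (((Shigella,(Gasterosteus,(Raphanus,Klebsiella))),(Melursus,(Corvus,Musca))),(((Salamandra,(Peromyscus,Hylobates)),Triturus),Schizosaccharomyces)).
From Hylobates up to that node: 5 branches. From Klebsiella up to the same node: 5 branches. Total: 5 + 5 = 10.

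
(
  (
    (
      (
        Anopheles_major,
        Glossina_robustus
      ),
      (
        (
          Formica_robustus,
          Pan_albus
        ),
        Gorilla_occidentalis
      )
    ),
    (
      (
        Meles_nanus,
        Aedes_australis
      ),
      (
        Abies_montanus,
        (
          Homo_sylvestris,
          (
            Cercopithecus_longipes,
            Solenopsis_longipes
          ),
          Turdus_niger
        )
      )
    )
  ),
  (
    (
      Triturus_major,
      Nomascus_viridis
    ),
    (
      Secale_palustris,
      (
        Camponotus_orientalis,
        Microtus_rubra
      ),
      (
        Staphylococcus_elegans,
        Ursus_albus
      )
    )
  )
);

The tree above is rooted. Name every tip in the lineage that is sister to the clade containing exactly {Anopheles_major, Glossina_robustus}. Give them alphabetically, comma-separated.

Formica_robustus, Gorilla_occidentalis, Pan_albus

The clade containing exactly {Anopheles_major, Glossina_robustus} attaches to the tree at the node subtending ((Anopheles_major,Glossina_robustus),((Formica_robustus,Pan_albus),Gorilla_occidentalis)).
The other lineage descending from that same node — the sister group — is ((Formica_robustus,Pan_albus),Gorilla_occidentalis); its 3 tips in alphabetical order are the answer.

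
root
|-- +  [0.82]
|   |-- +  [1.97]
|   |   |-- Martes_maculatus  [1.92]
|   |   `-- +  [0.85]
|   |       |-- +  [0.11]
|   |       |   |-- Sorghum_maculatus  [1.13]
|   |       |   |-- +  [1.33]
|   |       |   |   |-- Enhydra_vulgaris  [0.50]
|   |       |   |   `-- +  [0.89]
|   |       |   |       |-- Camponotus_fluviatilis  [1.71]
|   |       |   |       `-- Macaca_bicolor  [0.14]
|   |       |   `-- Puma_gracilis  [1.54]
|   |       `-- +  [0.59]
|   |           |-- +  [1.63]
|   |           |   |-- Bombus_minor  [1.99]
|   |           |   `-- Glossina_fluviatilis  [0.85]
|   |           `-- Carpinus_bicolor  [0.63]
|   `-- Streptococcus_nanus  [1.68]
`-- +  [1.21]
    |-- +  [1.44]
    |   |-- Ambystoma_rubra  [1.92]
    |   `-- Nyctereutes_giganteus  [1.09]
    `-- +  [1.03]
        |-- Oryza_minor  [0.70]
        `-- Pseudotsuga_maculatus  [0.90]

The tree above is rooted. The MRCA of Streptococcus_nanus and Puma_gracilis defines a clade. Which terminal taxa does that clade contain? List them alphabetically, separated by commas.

Bombus_minor, Camponotus_fluviatilis, Carpinus_bicolor, Enhydra_vulgaris, Glossina_fluviatilis, Macaca_bicolor, Martes_maculatus, Puma_gracilis, Sorghum_maculatus, Streptococcus_nanus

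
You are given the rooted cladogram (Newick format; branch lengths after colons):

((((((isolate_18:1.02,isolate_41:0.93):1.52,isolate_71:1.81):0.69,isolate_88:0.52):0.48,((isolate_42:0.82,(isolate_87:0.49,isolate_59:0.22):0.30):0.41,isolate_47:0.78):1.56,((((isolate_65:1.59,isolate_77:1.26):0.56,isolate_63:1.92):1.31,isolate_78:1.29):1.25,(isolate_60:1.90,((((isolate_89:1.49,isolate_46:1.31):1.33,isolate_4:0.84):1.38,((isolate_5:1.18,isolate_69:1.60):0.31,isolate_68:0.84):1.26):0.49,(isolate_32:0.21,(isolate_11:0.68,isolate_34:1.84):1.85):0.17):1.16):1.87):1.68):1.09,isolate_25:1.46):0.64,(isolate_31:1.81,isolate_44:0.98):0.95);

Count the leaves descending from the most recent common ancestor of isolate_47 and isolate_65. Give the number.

22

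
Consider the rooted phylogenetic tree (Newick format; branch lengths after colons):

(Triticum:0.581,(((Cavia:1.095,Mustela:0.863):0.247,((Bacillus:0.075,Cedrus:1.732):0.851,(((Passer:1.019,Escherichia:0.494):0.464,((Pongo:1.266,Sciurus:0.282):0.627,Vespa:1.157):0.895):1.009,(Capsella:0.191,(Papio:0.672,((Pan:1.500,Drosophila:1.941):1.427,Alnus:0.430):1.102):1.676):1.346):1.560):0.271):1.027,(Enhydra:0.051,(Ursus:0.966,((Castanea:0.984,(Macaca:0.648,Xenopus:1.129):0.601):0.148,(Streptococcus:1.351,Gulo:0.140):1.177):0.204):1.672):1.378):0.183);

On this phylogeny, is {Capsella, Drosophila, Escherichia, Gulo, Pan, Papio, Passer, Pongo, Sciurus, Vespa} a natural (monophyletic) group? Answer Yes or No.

No

The MRCA of the listed taxa subtends (((Cavia,Mustela),((Bacillus,Cedrus),(((Passer,Escherichia),((Pongo,Sciurus),Vespa)),(Capsella,(Papio,((Pan,Drosophila),Alnus)))))),(Enhydra,(Ursus,((Castanea,(Macaca,Xenopus)),(Streptococcus,Gulo))))).
That clade also contains Alnus, Bacillus, Castanea, Cavia, Cedrus, Enhydra, Macaca, Mustela, Streptococcus, Ursus, Xenopus, which are not in the proposed group, so the group is not monophyletic.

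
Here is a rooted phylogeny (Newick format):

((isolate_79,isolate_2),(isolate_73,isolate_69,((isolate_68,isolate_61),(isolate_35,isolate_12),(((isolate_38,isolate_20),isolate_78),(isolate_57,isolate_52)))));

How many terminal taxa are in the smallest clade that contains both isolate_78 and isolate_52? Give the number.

5

The MRCA of isolate_78 and isolate_52 is the node subtending (((isolate_38,isolate_20),isolate_78),(isolate_57,isolate_52)).
That clade contains 5 terminal taxa: isolate_20, isolate_38, isolate_52, isolate_57, isolate_78.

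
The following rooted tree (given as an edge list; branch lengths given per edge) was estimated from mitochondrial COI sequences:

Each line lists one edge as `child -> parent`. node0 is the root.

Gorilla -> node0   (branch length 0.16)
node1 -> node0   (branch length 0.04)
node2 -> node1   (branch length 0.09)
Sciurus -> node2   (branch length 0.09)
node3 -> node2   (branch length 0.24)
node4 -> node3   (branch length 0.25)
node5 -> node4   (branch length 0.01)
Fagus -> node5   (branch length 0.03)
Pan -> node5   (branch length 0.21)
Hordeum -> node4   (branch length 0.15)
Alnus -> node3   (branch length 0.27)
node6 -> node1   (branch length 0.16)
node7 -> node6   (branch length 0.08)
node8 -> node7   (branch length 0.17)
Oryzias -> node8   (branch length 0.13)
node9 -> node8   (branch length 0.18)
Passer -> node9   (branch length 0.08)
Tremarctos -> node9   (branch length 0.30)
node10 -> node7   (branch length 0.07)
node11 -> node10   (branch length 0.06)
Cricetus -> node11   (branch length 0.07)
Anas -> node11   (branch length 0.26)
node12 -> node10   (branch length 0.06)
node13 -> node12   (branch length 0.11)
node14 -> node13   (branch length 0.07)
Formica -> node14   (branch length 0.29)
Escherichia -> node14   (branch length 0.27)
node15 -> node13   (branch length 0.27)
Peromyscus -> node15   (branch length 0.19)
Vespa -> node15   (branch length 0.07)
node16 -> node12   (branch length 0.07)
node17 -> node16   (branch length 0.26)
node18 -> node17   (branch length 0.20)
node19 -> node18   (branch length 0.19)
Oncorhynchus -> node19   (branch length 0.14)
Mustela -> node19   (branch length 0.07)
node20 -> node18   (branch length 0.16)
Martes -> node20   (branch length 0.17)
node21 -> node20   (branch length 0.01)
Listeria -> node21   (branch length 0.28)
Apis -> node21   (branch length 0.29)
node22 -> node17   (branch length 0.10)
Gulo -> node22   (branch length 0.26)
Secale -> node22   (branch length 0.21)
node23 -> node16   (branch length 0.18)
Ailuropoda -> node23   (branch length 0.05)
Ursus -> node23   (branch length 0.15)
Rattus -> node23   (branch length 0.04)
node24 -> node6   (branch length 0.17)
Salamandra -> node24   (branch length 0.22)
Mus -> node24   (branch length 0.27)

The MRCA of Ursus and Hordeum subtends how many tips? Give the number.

The MRCA of Ursus and Hordeum is the node subtending ((Sciurus,(((Fagus,Pan),Hordeum),Alnus)),(((Oryzias,(Passer,Tremarctos)),((Cricetus,Anas),(((Formica,Escherichia),(Peromyscus,Vespa)),((((Oncorhynchus,Mustela),(Martes,(Listeria,Apis))),(Gulo,Secale)),(Ailuropoda,Ursus,Rattus))))),(Salamandra,Mus))).
That clade contains 26 terminal taxa: Ailuropoda, Alnus, Anas, Apis, Cricetus, Escherichia, Fagus, Formica, Gulo, Hordeum, Listeria, Martes, Mus, Mustela, Oncorhynchus, Oryzias, Pan, Passer, Peromyscus, Rattus, Salamandra, Sciurus, Secale, Tremarctos, Ursus, Vespa.

26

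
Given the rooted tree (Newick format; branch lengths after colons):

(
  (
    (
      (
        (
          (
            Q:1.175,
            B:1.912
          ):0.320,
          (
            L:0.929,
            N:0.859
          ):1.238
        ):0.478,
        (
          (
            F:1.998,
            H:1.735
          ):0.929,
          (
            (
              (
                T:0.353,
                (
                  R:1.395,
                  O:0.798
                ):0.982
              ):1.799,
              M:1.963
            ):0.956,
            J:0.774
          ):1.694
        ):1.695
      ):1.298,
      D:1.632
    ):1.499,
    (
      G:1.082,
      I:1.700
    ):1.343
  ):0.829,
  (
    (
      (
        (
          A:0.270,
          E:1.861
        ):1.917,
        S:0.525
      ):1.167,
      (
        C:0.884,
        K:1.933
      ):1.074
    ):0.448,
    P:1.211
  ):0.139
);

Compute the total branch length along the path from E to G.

8.786

The path runs E → … → MRCA → … → G; the MRCA is the root of the tree.
Branch lengths along that path: 1.861 + 1.917 + 1.167 + 0.448 + 0.139 + 0.829 + 1.343 + 1.082 = 8.786.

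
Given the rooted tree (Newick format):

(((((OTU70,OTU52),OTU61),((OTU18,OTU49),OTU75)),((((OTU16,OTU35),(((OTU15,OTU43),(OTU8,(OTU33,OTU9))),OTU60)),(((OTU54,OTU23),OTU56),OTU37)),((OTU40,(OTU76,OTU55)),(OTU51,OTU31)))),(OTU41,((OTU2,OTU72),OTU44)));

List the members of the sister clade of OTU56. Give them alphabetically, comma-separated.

OTU23, OTU54

OTU56 attaches to the tree at the node subtending ((OTU54,OTU23),OTU56).
The other lineage descending from that same node — the sister group — is (OTU54,OTU23); its 2 tips in alphabetical order are the answer.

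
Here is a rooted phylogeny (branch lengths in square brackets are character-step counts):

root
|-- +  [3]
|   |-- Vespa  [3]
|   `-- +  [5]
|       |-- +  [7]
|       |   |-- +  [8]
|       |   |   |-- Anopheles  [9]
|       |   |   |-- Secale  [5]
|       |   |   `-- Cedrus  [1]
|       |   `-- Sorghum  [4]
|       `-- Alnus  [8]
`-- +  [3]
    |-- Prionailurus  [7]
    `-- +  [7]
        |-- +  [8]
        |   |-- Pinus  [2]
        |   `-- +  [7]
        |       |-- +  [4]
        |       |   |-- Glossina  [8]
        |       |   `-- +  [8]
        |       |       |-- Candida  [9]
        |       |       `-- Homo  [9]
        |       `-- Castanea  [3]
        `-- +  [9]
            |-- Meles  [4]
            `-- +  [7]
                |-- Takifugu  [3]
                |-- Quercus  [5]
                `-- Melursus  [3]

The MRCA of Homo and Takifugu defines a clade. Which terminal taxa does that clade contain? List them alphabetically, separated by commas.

Candida, Castanea, Glossina, Homo, Meles, Melursus, Pinus, Quercus, Takifugu

Tracing Homo: it sits inside (Candida,Homo).
Tracing Takifugu: it sits inside (Takifugu,Quercus,Melursus).
The smallest clade enclosing both is ((Pinus,((Glossina,(Candida,Homo)),Castanea)),(Meles,(Takifugu,Quercus,Melursus))); the answer is its 9 terminal taxa in alphabetical order.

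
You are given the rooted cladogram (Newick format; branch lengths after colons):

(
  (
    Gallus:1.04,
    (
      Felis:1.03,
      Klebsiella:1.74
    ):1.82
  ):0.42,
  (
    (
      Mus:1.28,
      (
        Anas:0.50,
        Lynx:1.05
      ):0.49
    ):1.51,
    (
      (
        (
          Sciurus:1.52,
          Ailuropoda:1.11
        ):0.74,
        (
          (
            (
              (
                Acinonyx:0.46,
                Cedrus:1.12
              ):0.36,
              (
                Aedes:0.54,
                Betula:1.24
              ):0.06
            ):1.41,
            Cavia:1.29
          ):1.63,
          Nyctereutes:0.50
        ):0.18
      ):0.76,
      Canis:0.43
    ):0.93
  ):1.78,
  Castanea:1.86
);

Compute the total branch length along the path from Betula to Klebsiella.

The path runs Betula → … → MRCA → … → Klebsiella; the MRCA is the root of the tree.
Branch lengths along that path: 1.24 + 0.06 + 1.41 + 1.63 + 0.18 + 0.76 + 0.93 + 1.78 + 0.42 + 1.82 + 1.74 = 11.97.

11.97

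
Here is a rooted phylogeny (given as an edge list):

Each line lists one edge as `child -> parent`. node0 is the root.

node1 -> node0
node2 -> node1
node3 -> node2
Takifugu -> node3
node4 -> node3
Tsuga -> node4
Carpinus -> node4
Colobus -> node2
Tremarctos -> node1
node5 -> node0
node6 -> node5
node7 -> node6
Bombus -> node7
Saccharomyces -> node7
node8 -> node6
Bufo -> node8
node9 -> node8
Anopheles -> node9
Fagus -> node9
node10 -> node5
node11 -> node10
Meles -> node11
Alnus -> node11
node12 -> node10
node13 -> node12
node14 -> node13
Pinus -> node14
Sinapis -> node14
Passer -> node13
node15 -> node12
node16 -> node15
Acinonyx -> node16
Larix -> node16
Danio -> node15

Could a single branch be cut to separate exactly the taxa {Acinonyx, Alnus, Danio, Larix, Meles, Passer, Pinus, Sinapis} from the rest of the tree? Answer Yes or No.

Yes

The most recent common ancestor of these taxa subtends ((Meles,Alnus),(((Pinus,Sinapis),Passer),((Acinonyx,Larix),Danio))).
That clade has exactly 8 tips — every listed taxon and nothing else — so the group is monophyletic.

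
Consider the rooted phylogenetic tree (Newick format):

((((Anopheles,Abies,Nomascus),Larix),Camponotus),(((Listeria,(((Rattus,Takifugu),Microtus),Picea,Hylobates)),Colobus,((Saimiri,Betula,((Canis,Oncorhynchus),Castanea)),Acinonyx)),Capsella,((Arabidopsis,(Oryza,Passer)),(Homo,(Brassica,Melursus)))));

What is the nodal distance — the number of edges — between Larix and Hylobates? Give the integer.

The MRCA of Larix and Hylobates is the root of the tree.
From Larix up to that node: 3 branches. From Hylobates up to the same node: 5 branches. Total: 3 + 5 = 8.

8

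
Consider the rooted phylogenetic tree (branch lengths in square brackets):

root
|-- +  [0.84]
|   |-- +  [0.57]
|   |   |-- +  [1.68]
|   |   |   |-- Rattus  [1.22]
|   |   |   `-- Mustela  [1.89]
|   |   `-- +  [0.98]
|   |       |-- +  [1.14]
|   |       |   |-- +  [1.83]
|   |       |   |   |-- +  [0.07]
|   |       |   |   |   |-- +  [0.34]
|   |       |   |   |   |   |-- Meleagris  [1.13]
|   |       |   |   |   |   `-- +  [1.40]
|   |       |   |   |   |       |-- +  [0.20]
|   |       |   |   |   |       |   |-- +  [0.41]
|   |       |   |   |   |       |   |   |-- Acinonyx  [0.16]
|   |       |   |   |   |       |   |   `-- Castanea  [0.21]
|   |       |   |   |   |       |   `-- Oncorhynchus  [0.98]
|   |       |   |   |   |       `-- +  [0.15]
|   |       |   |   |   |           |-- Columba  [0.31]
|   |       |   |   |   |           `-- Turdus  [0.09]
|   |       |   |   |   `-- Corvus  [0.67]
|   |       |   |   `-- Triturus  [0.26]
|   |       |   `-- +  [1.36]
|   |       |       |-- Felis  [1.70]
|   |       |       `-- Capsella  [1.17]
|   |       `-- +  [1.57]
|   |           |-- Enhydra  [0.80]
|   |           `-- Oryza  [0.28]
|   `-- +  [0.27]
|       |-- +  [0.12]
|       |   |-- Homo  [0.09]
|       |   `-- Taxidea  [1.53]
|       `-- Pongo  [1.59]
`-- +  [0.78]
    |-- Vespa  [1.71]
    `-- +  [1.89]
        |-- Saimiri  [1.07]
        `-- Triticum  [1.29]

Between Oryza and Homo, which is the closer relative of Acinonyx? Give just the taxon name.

Oryza

The MRCA of Acinonyx and Oryza subtends (((((Meleagris,(((Acinonyx,Castanea),Oncorhynchus),(Columba,Turdus))),Corvus),Triturus),(Felis,Capsella)),(Enhydra,Oryza)) (12 taxa).
The MRCA of Acinonyx and Homo subtends (((Rattus,Mustela),(((((Meleagris,(((Acinonyx,Castanea),Oncorhynchus),(Columba,Turdus))),Corvus),Triturus),(Felis,Capsella)),(Enhydra,Oryza))),((Homo,Taxidea),Pongo)) (17 taxa).
The first is nested inside the second, so Acinonyx shares a more recent common ancestor with Oryza.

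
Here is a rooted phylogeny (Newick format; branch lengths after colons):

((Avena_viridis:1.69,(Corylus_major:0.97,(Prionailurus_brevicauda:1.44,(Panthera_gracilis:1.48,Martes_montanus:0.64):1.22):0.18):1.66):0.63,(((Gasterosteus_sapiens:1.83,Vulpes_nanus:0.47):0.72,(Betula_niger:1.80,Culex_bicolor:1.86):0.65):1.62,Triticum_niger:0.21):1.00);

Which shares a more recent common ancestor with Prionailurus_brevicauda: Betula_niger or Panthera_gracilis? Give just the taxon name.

The MRCA of Prionailurus_brevicauda and Panthera_gracilis subtends (Prionailurus_brevicauda,(Panthera_gracilis,Martes_montanus)) (3 taxa).
The MRCA of Prionailurus_brevicauda and Betula_niger is the root, subtending the entire tree (10 taxa).
The first is nested inside the second, so Prionailurus_brevicauda shares a more recent common ancestor with Panthera_gracilis.

Panthera_gracilis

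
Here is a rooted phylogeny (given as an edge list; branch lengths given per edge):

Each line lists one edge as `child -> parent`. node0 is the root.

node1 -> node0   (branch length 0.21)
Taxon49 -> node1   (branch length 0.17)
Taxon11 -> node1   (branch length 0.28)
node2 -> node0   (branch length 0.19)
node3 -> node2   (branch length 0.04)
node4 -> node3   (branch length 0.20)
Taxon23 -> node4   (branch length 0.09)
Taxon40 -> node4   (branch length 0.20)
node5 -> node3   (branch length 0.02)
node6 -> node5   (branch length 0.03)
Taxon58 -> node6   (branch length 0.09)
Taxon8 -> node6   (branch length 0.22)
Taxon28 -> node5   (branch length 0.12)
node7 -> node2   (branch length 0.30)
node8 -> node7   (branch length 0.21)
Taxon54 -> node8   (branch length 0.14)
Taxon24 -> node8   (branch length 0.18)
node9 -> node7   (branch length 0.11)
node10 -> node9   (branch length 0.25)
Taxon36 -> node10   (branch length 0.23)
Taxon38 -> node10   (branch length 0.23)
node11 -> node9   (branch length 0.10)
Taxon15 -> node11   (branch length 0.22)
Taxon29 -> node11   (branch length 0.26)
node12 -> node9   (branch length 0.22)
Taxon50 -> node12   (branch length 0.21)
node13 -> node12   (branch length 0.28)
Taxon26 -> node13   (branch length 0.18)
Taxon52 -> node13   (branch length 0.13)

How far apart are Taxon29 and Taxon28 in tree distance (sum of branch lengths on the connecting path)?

0.95

The path runs Taxon29 → … → MRCA → … → Taxon28; the MRCA is the node subtending (((Taxon23,Taxon40),((Taxon58,Taxon8),Taxon28)),((Taxon54,Taxon24),((Taxon36,Taxon38),(Taxon15,Taxon29),(Taxon50,(Taxon26,Taxon52))))).
Branch lengths along that path: 0.26 + 0.10 + 0.11 + 0.30 + 0.04 + 0.02 + 0.12 = 0.95.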